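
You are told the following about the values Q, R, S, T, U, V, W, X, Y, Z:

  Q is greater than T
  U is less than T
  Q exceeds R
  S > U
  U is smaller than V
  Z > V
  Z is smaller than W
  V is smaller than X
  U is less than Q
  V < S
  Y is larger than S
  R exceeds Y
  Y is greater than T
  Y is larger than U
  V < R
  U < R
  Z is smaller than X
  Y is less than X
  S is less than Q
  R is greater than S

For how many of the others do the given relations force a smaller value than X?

Directly below X: V, Y, Z.
One step further: U, S, T (6 so far).
Nothing else is reachable below X; 6 in all.

6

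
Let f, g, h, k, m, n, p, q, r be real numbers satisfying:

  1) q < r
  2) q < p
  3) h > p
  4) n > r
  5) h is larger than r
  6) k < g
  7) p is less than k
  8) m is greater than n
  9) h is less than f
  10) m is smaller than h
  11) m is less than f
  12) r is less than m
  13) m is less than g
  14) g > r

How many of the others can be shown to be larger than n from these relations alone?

Directly above n: m.
One step further: h, f, g (4 so far).
Nothing else is reachable above n; 4 in all.

4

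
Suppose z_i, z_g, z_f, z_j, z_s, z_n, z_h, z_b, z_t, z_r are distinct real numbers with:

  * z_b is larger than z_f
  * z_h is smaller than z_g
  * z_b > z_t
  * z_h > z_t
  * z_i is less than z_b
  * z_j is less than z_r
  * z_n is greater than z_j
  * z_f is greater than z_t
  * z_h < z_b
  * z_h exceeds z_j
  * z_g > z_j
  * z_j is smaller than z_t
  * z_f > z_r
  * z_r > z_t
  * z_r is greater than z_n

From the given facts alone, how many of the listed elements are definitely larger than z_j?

7

The elements the relations force above z_j are z_n, z_t, z_r, z_f, z_h, z_g, z_b — no chain reaches any other.
That is 7.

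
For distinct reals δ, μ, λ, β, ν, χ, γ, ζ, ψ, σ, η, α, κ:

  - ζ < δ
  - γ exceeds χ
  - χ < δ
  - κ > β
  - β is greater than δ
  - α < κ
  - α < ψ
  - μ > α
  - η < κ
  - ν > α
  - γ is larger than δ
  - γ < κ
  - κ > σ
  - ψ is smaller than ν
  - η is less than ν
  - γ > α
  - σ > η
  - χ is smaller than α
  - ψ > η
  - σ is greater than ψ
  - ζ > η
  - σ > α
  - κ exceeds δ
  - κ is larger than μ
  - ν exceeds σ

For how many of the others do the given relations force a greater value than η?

Directly above η: ζ, ψ, σ, ν, κ.
One step further: δ (6 so far).
One step further: γ, β (8 so far).
Nothing else is reachable above η; 8 in all.

8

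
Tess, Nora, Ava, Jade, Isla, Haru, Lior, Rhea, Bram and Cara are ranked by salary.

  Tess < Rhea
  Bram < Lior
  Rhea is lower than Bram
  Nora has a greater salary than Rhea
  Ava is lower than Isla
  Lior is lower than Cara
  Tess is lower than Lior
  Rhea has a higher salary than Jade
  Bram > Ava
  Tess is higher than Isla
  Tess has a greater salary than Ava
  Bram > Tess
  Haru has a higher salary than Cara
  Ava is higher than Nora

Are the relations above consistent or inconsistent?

inconsistent

Chaining the given relations yields Rhea < Nora < Ava < Isla < Tess, so Rhea < Tess. But one relation states Tess < Rhea. These cannot both hold.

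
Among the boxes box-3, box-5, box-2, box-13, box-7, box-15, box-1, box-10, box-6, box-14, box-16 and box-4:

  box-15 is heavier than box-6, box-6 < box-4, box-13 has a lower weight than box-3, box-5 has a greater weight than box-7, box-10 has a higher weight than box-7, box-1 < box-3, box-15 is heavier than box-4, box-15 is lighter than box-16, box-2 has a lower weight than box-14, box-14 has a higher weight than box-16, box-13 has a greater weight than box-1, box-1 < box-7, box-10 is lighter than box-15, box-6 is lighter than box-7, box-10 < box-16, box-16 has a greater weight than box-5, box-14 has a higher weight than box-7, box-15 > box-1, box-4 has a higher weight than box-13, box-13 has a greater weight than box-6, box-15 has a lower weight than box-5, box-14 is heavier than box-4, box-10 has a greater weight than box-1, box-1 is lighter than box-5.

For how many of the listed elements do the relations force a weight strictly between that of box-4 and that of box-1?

The relations place box-1 below box-4. An element lies strictly between them when it is forced above box-1 and also forced below box-4.
Above box-1: {box-7, box-10, box-13, box-15, box-5, box-3, box-16, box-14}. Below box-4: {box-6, box-13}.
Intersection: {box-13} — 1.

1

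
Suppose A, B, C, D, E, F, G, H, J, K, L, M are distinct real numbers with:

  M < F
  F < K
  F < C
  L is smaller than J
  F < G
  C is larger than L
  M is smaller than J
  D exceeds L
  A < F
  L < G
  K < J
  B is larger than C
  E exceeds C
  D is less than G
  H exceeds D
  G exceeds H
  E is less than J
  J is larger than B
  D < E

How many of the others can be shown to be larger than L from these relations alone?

Directly above L: D, C, G, J.
One step further: H, B, E (7 so far).
Nothing else is reachable above L; 7 in all.

7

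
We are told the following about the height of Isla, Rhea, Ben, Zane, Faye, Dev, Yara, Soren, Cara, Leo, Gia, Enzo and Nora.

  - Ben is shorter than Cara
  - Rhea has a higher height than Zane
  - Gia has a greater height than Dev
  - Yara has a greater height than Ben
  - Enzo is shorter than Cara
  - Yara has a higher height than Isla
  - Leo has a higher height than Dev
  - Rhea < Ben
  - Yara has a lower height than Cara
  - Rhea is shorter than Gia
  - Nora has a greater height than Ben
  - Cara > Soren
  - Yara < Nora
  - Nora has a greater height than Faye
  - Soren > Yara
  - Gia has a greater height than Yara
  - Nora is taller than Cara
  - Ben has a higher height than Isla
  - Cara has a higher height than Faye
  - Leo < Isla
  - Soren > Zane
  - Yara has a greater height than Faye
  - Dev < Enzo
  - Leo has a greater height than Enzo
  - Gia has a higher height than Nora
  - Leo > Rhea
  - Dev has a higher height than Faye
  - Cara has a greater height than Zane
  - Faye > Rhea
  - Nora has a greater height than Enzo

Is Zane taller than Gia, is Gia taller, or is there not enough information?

Zane < Rhea and Rhea < Faye give Zane < Faye.
With Faye < Dev: Zane < Rhea < Faye < Dev.
With Dev < Enzo: Zane < Rhea < Faye < Dev < Enzo.
Then Enzo < Leo extends the chain to Leo.
With Leo < Isla: Zane < Rhea < Faye < Dev < Enzo < Leo < Isla.
With Isla < Ben: Zane < Rhea < Faye < Dev < Enzo < Leo < Isla < Ben.
Then Ben < Yara extends the chain to Yara.
Then Yara < Soren extends the chain to Soren.
Then Soren < Cara extends the chain to Cara.
With Cara < Nora: Zane < Rhea < Faye < Dev < Enzo < Leo < Isla < Ben < Yara < Soren < Cara < Nora.
Then Nora < Gia extends the chain to Gia.
So Gia is taller.

Gia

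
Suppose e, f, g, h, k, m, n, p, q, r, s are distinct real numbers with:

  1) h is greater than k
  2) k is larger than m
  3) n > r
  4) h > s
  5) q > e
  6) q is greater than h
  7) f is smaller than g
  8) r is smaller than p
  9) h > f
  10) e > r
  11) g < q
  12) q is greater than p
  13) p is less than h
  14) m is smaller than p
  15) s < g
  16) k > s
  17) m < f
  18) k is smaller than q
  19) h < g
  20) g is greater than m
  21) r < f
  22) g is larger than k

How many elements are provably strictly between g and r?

Chaining upward from r reaches: p, f, h, e, q, n.
Chaining downward from g reaches: m, s, p, f, k, h.
Strictly between r and g are those in both lists: p, f, h — 3 elements.

3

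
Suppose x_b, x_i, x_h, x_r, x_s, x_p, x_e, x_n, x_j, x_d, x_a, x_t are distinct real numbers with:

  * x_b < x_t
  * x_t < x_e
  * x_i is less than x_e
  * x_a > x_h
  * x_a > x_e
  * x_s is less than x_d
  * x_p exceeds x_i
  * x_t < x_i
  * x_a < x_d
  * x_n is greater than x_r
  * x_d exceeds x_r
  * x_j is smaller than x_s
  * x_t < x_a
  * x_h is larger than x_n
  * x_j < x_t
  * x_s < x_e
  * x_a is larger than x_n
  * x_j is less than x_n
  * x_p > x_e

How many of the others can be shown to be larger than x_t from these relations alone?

5

Directly above x_t: x_i, x_e, x_a.
One step further: x_p, x_d (5 so far).
Nothing else is reachable above x_t; 5 in all.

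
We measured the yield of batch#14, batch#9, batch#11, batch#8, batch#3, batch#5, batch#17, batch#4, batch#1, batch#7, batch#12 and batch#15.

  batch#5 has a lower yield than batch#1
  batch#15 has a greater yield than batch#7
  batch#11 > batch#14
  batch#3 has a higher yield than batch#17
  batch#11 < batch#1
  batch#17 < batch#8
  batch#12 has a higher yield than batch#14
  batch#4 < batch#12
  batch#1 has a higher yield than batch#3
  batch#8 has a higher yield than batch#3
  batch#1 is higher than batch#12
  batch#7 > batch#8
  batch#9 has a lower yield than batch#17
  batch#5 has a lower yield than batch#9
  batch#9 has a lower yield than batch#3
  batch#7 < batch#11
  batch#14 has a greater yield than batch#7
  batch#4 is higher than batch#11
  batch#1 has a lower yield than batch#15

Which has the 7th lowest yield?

The consecutive relations fix a unique order: batch#5 < batch#9 < batch#17 < batch#3 < batch#8 < batch#7 < batch#14 < batch#11 < batch#4 < batch#12 < batch#1 < batch#15.
The 7th smallest is batch#14.

batch#14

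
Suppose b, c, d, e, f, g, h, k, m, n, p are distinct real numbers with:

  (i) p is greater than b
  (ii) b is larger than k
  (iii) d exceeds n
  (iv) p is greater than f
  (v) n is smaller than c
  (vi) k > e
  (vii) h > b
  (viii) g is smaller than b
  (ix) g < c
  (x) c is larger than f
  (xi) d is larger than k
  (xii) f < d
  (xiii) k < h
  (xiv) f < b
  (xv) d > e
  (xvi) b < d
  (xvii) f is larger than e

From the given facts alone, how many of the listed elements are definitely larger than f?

5

Directly above f: b, d, c, p.
One step further: h (5 so far).
No other element is forced above f by the given relations, so the count is 5.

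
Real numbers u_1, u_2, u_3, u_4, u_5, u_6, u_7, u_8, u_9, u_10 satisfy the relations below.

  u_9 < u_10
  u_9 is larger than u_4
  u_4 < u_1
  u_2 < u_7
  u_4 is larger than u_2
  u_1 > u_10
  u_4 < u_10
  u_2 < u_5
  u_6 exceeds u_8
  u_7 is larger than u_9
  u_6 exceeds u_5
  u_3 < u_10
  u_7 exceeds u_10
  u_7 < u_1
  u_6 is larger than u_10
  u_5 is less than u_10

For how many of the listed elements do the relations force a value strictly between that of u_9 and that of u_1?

Chaining upward from u_9 reaches: u_10, u_7, u_6.
Chaining downward from u_1 reaches: u_2, u_4, u_3, u_5, u_10, u_7.
Strictly between u_9 and u_1 are those in both lists: u_10, u_7 — 2 elements.

2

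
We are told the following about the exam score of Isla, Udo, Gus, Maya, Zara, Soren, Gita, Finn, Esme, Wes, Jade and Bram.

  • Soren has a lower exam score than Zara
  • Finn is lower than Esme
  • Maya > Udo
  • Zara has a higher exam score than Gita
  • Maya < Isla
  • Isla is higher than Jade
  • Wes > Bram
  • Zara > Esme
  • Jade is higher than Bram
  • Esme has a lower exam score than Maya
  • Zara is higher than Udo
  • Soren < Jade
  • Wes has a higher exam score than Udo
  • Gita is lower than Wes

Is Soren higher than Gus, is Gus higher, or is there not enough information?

Following every chain through Soren: above Soren we get Jade, Zara, Isla.
Gus is not reached, and no chain runs the other way from Gus to Soren.
So the given relations leave the order of Soren and Gus undetermined.

undetermined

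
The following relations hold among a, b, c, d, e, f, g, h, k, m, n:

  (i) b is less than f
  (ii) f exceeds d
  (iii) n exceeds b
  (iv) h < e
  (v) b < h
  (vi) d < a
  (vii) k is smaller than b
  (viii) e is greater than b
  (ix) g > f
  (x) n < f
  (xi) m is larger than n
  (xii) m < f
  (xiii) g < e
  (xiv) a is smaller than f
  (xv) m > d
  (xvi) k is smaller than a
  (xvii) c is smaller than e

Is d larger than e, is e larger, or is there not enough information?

The relevant relations are d < a; a < f; f < g; g < e.
Chaining these gives d < a < f < g < e.
So e is larger.

e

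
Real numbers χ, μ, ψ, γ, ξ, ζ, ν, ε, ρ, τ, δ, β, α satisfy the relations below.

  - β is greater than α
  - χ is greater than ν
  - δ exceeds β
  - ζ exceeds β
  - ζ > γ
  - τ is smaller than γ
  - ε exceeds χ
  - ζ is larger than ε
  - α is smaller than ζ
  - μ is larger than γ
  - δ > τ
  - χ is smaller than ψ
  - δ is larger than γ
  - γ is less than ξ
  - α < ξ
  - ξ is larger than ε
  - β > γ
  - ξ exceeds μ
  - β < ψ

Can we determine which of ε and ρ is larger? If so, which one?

undetermined

Following every chain through ρ: nothing is chained to ρ.
ε is not reached, and no chain runs the other way from ε to ρ.
So the given relations leave the order of ρ and ε undetermined.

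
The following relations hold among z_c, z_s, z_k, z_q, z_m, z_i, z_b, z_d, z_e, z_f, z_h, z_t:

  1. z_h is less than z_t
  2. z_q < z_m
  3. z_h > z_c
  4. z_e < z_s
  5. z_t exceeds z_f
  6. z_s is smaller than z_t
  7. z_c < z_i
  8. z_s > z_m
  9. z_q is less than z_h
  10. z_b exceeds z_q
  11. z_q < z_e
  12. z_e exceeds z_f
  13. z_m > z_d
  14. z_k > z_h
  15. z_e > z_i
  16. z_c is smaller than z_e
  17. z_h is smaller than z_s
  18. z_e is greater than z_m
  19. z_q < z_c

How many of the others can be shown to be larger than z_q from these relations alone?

From z_q the given relations immediately reach z_c, z_h, z_m, z_e, z_b.
From those, z_k, z_i, z_s, z_t — 9 in total.
No other element is forced above z_q by the given relations, so the count is 9.

9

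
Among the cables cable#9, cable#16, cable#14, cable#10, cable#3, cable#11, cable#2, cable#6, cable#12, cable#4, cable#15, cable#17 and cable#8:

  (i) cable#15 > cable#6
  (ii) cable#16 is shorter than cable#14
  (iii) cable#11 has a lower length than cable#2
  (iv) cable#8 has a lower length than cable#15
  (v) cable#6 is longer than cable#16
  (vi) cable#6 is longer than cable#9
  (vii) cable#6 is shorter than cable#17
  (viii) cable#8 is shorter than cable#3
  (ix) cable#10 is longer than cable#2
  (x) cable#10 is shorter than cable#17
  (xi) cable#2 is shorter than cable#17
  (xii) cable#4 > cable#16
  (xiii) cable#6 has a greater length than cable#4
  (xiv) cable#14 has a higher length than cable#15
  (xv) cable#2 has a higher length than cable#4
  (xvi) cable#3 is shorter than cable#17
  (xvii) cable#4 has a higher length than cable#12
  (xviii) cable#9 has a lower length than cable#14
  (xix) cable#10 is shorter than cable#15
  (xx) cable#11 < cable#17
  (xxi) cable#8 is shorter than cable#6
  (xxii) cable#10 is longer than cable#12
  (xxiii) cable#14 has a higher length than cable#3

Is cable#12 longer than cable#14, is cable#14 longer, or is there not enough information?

cable#14

cable#12 < cable#4 and cable#4 < cable#2 give cable#12 < cable#2.
Then cable#2 < cable#10 extends the chain to cable#10.
With cable#10 < cable#15: cable#12 < cable#4 < cable#2 < cable#10 < cable#15.
Then cable#15 < cable#14 extends the chain to cable#14.
So cable#14 is longer.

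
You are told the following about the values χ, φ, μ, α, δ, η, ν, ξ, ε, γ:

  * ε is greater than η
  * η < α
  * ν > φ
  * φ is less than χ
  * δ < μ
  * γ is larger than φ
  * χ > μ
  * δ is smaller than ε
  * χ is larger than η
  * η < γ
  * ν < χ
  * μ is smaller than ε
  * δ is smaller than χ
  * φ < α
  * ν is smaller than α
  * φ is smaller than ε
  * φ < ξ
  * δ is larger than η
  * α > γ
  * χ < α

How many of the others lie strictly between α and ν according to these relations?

Chaining upward from ν reaches: χ.
Chaining downward from α reaches: η, φ, δ, γ, μ, χ.
Strictly between ν and α are those in both lists: χ — 1 element.

1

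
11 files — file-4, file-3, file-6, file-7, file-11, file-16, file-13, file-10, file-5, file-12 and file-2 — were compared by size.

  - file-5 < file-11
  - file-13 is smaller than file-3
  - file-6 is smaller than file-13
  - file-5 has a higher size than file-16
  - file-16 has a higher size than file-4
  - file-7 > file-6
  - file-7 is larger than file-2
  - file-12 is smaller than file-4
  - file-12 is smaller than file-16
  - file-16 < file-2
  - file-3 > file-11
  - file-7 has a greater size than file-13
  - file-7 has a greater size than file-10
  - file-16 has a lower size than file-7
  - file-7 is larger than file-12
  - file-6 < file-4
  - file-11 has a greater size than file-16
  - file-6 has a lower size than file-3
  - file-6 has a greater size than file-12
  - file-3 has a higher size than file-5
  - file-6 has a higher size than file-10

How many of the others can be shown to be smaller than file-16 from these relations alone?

4

The elements the relations force below file-16 are file-12, file-10, file-6, file-4 — no chain reaches any other.
That is 4.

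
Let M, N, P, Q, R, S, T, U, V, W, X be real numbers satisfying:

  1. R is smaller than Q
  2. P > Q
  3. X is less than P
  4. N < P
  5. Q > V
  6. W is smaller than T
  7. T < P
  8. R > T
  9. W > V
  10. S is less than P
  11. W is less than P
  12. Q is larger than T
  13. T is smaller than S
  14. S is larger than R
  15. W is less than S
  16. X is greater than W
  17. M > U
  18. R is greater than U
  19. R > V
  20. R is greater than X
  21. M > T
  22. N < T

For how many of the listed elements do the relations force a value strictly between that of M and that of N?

1

The relations place N below M. An element lies strictly between them when it is forced above N and also forced below M.
Above N: {T, R, S, Q, P}. Below M: {U, V, W, T}.
Intersection: {T} — 1.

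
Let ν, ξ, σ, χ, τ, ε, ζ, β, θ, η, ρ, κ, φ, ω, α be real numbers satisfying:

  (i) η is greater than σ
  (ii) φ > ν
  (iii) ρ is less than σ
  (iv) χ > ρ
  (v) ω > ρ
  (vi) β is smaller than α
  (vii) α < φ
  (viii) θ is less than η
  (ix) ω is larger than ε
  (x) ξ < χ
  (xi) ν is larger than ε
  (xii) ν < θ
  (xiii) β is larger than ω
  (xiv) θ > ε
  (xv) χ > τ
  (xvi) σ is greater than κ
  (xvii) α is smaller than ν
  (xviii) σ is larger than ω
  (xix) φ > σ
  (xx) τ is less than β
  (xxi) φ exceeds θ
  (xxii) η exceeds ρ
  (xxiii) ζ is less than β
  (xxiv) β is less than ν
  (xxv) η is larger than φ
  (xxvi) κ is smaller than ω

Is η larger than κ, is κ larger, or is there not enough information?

η

κ < ω and ω < β give κ < β.
With β < α: κ < ω < β < α.
Then α < ν extends the chain to ν.
Then ν < θ extends the chain to θ.
With θ < φ: κ < ω < β < α < ν < θ < φ.
Then φ < η extends the chain to η.
So η is larger.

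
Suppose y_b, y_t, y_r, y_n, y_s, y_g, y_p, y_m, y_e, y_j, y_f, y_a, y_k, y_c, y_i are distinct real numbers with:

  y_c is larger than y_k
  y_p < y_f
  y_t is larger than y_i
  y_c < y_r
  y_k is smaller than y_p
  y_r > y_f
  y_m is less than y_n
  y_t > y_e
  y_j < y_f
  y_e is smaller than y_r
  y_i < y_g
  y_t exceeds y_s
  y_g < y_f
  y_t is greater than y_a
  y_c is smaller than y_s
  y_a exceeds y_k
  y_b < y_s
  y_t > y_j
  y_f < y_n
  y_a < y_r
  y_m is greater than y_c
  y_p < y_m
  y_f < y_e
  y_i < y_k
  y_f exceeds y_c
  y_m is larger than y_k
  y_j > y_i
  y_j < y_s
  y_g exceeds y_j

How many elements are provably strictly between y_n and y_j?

2

The relations place y_j below y_n. An element lies strictly between them when it is forced above y_j and also forced below y_n.
Above y_j: {y_g, y_f, y_e, y_r, y_s, y_t}. Below y_n: {y_i, y_k, y_c, y_p, y_m, y_g, y_f}.
Intersection: {y_g, y_f} — 2.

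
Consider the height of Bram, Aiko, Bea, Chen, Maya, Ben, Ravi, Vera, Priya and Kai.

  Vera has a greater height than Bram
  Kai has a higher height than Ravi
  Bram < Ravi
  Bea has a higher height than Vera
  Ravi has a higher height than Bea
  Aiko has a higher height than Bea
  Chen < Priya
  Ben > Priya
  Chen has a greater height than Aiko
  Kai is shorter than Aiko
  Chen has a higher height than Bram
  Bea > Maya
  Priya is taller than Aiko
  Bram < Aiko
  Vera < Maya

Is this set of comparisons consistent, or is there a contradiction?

Every relation is compatible with Bram < Vera < Maya < Bea < Ravi < Kai < Aiko < Chen < Priya < Ben; the set is consistent.

consistent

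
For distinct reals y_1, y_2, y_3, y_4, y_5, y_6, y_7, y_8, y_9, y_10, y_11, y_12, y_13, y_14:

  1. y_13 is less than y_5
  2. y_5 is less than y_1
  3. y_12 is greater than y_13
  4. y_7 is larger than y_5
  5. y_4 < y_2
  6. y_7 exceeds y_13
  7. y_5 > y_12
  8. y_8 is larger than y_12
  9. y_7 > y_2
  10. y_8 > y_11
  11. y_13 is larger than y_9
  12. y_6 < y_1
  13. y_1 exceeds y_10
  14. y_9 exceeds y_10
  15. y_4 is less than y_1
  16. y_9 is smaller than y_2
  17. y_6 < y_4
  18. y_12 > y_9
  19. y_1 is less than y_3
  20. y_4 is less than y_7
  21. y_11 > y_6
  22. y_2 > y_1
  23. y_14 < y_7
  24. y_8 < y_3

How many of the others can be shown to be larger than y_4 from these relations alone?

Directly above y_4: y_1, y_2, y_7.
One step further: y_3 (4 so far).
Nothing else is reachable above y_4; 4 in all.

4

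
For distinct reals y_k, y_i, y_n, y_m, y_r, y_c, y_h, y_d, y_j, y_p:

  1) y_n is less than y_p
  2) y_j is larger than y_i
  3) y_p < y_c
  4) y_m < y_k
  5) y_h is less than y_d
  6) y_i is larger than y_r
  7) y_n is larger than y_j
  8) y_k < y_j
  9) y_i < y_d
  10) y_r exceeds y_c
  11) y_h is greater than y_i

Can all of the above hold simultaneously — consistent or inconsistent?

We have y_i < y_j stated directly, yet also y_j < y_n < y_p < y_c < y_r < y_i by chaining the others — so y_j < y_i. Contradiction.

inconsistent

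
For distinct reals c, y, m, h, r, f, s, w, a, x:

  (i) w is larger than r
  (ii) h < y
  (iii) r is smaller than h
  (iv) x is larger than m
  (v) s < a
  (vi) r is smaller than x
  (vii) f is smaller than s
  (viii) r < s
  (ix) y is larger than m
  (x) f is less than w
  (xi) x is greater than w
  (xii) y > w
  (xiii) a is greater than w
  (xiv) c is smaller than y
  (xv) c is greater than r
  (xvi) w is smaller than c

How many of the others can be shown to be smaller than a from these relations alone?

From a the given relations immediately reach w, s.
From those, r, f — 4 in total.
No other element is forced below a by the given relations, so the count is 4.

4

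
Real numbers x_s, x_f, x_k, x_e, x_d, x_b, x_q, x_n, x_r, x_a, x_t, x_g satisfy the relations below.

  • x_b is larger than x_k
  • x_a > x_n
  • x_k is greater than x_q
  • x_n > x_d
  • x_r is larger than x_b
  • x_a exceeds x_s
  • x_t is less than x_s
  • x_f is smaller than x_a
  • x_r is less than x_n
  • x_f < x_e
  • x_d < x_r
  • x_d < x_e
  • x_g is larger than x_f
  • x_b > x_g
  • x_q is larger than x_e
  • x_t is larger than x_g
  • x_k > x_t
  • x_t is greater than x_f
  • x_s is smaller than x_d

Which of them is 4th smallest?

x_s

The consecutive relations fix a unique order: x_f < x_g < x_t < x_s < x_d < x_e < x_q < x_k < x_b < x_r < x_n < x_a.
Counting 4 from the smallest end gives x_s.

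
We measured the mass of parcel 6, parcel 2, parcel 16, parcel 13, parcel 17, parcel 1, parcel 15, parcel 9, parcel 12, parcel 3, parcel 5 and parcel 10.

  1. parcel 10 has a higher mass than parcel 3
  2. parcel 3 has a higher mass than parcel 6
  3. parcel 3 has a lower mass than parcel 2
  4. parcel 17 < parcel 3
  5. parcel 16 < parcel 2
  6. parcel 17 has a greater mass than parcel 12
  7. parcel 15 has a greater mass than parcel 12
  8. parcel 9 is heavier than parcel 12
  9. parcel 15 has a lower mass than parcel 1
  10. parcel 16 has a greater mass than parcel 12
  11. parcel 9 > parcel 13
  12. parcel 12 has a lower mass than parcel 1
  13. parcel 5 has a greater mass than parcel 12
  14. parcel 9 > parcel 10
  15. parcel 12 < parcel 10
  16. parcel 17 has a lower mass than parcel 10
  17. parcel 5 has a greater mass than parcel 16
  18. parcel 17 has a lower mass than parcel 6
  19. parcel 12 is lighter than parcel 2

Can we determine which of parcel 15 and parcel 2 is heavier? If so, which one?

undetermined

Following every chain through parcel 15: above parcel 15 we get parcel 1; below parcel 15 we get parcel 12.
parcel 2 is not reached, and no chain runs the other way from parcel 2 to parcel 15.
So the given relations leave the order of parcel 15 and parcel 2 undetermined.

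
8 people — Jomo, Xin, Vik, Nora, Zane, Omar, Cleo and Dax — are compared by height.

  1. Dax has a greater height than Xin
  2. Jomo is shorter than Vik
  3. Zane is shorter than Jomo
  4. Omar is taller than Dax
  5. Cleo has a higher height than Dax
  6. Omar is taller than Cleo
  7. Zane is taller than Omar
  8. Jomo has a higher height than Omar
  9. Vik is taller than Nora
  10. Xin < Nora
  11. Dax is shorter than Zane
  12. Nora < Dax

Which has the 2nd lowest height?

Nora

The consecutive relations fix a unique order: Xin < Nora < Dax < Cleo < Omar < Zane < Jomo < Vik.
The 2nd smallest is Nora.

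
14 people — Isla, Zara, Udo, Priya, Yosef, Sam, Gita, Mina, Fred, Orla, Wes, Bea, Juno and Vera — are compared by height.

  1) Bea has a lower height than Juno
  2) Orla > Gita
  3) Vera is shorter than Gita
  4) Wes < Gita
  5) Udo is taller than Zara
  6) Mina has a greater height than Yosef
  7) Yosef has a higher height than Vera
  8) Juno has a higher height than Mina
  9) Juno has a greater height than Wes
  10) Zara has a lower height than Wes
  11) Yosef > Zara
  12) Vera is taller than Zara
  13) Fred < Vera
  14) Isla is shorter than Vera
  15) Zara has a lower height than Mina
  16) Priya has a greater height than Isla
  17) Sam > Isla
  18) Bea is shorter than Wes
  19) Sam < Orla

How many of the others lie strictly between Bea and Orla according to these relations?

The relations place Bea below Orla. An element lies strictly between them when it is forced above Bea and also forced below Orla.
Above Bea: {Wes, Juno, Gita}. Below Orla: {Fred, Zara, Isla, Vera, Sam, Wes, Gita}.
Intersection: {Wes, Gita} — 2.

2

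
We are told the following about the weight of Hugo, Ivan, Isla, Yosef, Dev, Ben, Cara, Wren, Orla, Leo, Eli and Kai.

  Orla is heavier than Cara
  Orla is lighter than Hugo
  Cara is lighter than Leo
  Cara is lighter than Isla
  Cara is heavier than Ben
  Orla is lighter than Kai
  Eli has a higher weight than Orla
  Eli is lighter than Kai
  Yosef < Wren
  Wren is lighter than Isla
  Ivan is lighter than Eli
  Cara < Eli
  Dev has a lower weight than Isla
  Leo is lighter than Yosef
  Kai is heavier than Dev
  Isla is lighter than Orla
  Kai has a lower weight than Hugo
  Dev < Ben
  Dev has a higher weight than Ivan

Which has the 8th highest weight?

The consecutive relations fix a unique order: Ivan < Dev < Ben < Cara < Leo < Yosef < Wren < Isla < Orla < Eli < Kai < Hugo.
The 8th largest is Leo.

Leo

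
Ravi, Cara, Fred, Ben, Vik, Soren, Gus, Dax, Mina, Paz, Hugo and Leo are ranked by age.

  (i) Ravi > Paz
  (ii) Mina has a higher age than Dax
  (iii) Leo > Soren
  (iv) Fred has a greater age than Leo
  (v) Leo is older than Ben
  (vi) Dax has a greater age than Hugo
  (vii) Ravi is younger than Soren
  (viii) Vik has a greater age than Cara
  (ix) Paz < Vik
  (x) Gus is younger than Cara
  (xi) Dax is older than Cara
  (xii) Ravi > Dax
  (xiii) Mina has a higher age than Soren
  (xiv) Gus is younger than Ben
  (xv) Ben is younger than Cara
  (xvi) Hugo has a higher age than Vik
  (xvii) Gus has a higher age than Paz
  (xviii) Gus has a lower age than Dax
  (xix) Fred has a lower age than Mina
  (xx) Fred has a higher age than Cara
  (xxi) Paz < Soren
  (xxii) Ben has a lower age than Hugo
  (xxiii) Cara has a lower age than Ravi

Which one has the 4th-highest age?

Soren

Piecing the relations together gives one ordering: Paz < Gus < Ben < Cara < Vik < Hugo < Dax < Ravi < Soren < Leo < Fred < Mina.
The 4th largest is Soren.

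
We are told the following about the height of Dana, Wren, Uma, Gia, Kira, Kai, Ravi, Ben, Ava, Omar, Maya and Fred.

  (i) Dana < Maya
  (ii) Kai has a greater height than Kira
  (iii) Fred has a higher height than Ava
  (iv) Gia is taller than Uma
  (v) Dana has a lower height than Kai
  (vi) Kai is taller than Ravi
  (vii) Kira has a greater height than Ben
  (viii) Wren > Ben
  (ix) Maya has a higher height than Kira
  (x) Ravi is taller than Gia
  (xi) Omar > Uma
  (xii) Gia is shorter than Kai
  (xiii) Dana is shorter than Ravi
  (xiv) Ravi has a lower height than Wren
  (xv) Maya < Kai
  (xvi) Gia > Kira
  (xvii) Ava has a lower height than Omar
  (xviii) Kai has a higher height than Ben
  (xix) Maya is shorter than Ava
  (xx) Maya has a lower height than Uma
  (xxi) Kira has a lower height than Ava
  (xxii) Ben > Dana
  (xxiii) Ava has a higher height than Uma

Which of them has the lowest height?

Dana

Ben is not least since Dana < Ben; Kira is not least since Ben < Kira; Maya is not least since Dana < Maya; Uma is not least since Maya < Uma; Gia is not least since Kira < Gia; Ava is not least since Uma < Ava; Ravi is not least since Gia < Ravi; Fred is not least since Ava < Fred; Wren is not least since Ben < Wren; Kai is not least since Maya < Kai; Omar is not least since Ava < Omar.
Only Dana has nothing below it, so Dana is the lowest height.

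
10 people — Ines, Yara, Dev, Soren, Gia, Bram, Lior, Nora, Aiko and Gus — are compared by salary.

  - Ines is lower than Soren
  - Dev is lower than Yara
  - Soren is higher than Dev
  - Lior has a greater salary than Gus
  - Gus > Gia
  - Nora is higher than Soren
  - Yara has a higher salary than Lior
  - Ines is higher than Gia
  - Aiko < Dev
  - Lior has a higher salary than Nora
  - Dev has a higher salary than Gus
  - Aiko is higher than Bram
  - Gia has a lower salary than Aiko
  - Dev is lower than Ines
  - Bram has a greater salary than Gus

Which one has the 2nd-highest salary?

Lior

The consecutive relations fix a unique order: Gia < Gus < Bram < Aiko < Dev < Ines < Soren < Nora < Lior < Yara.
The 2nd largest is Lior.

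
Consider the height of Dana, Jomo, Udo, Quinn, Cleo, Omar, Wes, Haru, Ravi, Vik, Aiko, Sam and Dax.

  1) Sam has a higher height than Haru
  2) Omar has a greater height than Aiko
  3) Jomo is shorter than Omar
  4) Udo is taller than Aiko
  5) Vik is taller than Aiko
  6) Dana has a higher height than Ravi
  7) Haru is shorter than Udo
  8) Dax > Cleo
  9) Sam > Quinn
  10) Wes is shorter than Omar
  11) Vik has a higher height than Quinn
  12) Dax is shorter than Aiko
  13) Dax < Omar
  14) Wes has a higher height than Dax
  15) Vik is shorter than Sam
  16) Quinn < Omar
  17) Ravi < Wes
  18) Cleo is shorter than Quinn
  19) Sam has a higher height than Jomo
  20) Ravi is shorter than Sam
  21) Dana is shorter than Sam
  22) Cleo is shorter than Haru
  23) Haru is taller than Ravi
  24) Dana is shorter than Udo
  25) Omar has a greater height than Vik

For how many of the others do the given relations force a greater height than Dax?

From Dax the given relations immediately reach Wes, Aiko, Omar.
From those, Udo, Vik — 5 in total.
From those, Sam — 6 in total.
Nothing else is reachable above Dax; 6 in all.

6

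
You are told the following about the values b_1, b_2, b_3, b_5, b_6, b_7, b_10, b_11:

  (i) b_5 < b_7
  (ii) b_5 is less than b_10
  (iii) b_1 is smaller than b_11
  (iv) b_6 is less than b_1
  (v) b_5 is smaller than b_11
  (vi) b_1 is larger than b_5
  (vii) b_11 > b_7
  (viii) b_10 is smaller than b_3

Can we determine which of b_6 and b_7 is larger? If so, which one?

Following every chain through b_6: above b_6 we get b_1, b_11.
b_7 is not reached, and no chain runs the other way from b_7 to b_6.
So the given relations leave the order of b_6 and b_7 undetermined.

undetermined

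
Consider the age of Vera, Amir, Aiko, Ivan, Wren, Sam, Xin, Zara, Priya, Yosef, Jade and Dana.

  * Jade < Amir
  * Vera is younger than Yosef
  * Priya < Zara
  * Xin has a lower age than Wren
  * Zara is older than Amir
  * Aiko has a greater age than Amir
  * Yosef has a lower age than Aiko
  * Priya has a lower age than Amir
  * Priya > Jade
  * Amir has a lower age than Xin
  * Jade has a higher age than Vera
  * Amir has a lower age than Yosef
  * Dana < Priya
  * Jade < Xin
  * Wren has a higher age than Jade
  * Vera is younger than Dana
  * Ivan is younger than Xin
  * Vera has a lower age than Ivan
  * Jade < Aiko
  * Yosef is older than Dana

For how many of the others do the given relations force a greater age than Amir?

5

Directly above Amir: Yosef, Zara, Aiko, Xin.
One step further: Wren (5 so far).
Nothing else is reachable above Amir; 5 in all.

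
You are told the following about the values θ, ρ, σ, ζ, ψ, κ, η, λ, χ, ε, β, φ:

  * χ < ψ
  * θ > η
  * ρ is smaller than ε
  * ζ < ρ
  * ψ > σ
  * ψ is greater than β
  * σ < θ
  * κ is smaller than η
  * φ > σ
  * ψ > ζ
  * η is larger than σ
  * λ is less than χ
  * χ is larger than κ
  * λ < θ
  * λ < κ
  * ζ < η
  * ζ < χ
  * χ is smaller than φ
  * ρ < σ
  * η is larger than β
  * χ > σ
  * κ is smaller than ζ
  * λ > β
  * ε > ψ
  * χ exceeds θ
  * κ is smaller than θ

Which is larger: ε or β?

ε

Following the relations from β: β < λ < κ < ζ < ρ < σ < η < θ < χ < ψ < ε.
So β < ε; ε is the larger of the two.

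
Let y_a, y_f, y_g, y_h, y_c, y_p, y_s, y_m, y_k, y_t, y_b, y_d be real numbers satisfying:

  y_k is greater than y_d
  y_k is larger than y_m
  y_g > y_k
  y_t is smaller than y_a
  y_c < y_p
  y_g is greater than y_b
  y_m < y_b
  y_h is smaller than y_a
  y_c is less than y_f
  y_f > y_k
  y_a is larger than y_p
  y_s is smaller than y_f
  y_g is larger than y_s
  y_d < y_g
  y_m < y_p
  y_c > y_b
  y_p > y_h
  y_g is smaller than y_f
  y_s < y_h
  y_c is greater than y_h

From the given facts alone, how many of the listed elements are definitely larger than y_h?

Directly above y_h: y_c, y_p, y_a.
One step further: y_f (4 so far).
No other element is forced above y_h by the given relations, so the count is 4.

4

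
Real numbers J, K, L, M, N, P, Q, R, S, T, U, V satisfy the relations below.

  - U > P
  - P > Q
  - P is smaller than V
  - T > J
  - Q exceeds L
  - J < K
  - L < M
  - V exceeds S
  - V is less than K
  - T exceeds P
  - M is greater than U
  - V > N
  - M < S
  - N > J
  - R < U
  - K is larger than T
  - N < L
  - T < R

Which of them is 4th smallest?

Chaining the given pairs: J < N < L < Q < P < T < R < U < M < S < V < K.
Counting 4 from the smallest end gives Q.

Q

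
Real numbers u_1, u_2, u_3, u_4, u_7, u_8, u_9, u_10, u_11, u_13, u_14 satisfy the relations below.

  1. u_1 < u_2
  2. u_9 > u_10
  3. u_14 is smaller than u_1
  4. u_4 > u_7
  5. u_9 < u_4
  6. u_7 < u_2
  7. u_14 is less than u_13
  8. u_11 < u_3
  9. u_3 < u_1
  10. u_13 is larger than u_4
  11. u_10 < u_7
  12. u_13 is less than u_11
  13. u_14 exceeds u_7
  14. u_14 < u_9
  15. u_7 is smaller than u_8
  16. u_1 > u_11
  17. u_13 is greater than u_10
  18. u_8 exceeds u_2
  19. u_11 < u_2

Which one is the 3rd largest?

u_1

Chaining the given pairs: u_10 < u_7 < u_14 < u_9 < u_4 < u_13 < u_11 < u_3 < u_1 < u_2 < u_8.
The 3rd largest is u_1.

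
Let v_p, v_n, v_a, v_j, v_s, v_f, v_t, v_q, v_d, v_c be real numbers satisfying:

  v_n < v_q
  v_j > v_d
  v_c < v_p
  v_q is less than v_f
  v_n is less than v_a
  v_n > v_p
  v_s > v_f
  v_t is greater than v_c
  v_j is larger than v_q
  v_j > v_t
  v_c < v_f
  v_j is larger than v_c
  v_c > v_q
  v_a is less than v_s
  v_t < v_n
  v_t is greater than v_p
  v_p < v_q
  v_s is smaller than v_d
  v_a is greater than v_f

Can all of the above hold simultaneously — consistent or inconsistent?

We have v_q < v_c stated directly, yet also v_c < v_p < v_t < v_n < v_q by chaining the others — so v_c < v_q. Contradiction.

inconsistent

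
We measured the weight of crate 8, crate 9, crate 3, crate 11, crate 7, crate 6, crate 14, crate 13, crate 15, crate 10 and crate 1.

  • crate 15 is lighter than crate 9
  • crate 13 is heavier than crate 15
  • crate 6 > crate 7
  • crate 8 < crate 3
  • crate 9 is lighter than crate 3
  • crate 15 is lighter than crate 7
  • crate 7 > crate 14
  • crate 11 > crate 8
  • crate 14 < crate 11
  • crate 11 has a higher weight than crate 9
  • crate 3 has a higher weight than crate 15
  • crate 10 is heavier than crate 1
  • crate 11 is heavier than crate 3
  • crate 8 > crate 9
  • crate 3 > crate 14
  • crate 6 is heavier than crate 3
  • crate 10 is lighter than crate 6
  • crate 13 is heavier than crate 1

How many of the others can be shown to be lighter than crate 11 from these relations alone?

5

Directly below crate 11: crate 14, crate 9, crate 8, crate 3.
One step further: crate 15 (5 so far).
No other element is forced below crate 11 by the given relations, so the count is 5.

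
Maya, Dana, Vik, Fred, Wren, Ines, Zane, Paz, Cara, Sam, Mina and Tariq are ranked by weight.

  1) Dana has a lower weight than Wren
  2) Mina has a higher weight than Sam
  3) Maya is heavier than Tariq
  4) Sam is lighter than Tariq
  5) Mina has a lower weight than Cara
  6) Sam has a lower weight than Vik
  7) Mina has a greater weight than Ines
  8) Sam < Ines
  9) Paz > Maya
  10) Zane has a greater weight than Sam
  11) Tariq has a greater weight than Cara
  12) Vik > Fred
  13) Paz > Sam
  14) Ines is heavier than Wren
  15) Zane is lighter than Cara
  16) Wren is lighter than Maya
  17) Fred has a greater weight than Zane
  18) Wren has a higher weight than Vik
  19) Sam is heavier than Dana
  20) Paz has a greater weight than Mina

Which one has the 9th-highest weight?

Fred

Chaining the given pairs: Dana < Sam < Zane < Fred < Vik < Wren < Ines < Mina < Cara < Tariq < Maya < Paz.
Counting 9 from the largest end gives Fred.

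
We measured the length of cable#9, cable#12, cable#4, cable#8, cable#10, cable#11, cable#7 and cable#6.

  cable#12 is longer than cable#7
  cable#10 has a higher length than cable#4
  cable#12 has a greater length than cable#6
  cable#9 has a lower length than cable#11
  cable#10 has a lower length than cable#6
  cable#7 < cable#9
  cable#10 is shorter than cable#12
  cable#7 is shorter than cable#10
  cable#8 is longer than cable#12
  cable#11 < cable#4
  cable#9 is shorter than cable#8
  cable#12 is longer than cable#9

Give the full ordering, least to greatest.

Nothing is placed below cable#7, so it is least; from there cable#7 < cable#9; cable#9 < cable#11; cable#11 < cable#4; cable#4 < cable#10; cable#10 < cable#6; cable#6 < cable#12; cable#12 < cable#8, each given directly.

cable#7 < cable#9 < cable#11 < cable#4 < cable#10 < cable#6 < cable#12 < cable#8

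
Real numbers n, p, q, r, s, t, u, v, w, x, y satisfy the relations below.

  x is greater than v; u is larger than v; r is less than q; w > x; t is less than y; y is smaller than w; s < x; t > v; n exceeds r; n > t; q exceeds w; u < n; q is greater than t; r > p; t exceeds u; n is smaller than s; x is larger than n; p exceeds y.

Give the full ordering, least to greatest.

Nothing is placed below v, so it is least; from there v < u; u < t; t < y; y < p; p < r; r < n; n < s; s < x; x < w; w < q, each given directly.

v < u < t < y < p < r < n < s < x < w < q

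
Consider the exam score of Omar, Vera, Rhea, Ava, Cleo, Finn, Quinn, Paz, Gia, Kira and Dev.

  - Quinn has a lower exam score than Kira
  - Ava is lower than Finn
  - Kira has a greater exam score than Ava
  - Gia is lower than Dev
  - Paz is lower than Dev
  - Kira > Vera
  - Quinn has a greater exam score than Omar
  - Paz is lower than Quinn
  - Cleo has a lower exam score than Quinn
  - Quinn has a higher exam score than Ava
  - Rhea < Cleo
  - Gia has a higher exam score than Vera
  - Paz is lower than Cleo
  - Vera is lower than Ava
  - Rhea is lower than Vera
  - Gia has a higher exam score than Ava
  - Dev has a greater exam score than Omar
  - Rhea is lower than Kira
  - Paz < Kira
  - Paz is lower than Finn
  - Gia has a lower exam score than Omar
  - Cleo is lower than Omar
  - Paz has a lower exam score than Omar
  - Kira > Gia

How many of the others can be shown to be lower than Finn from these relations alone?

4

Directly below Finn: Paz, Ava.
One step further: Vera (3 so far).
One step further: Rhea (4 so far).
Nothing else is reachable below Finn; 4 in all.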